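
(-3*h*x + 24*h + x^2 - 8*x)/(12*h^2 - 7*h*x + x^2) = (x - 8)/(-4*h + x)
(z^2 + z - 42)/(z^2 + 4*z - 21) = (z - 6)/(z - 3)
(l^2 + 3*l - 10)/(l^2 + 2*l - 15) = (l - 2)/(l - 3)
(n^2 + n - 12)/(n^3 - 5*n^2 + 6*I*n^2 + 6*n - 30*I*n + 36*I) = (n + 4)/(n^2 + n*(-2 + 6*I) - 12*I)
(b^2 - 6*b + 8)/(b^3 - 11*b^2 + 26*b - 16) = (b - 4)/(b^2 - 9*b + 8)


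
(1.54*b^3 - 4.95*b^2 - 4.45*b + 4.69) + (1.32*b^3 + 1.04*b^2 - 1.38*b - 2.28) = 2.86*b^3 - 3.91*b^2 - 5.83*b + 2.41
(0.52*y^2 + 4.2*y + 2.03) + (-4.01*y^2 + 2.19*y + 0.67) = -3.49*y^2 + 6.39*y + 2.7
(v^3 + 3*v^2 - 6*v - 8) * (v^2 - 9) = v^5 + 3*v^4 - 15*v^3 - 35*v^2 + 54*v + 72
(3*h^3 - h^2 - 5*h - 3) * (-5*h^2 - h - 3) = -15*h^5 + 2*h^4 + 17*h^3 + 23*h^2 + 18*h + 9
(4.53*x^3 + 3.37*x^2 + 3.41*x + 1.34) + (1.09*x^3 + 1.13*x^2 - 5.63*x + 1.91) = 5.62*x^3 + 4.5*x^2 - 2.22*x + 3.25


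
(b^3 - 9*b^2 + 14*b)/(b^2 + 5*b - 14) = b*(b - 7)/(b + 7)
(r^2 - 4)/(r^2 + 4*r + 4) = (r - 2)/(r + 2)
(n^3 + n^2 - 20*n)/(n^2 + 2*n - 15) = n*(n - 4)/(n - 3)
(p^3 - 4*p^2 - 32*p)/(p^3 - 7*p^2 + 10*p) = (p^2 - 4*p - 32)/(p^2 - 7*p + 10)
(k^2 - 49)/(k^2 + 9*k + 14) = (k - 7)/(k + 2)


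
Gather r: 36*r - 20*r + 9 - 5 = 16*r + 4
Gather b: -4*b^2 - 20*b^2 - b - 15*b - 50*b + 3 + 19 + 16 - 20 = -24*b^2 - 66*b + 18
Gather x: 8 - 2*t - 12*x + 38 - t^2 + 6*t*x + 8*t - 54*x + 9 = -t^2 + 6*t + x*(6*t - 66) + 55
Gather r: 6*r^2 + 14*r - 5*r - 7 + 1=6*r^2 + 9*r - 6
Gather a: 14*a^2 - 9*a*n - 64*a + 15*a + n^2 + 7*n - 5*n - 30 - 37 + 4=14*a^2 + a*(-9*n - 49) + n^2 + 2*n - 63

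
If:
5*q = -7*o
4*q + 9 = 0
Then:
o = 45/28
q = -9/4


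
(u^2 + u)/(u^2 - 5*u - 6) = u/(u - 6)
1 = 1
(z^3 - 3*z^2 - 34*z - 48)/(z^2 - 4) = (z^2 - 5*z - 24)/(z - 2)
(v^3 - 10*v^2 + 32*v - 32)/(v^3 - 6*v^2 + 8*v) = (v - 4)/v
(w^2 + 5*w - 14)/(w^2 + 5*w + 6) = (w^2 + 5*w - 14)/(w^2 + 5*w + 6)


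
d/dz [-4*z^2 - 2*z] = -8*z - 2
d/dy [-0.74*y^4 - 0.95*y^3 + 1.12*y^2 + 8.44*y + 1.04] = -2.96*y^3 - 2.85*y^2 + 2.24*y + 8.44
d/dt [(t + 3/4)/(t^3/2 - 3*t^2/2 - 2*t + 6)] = (-4*t^3 + 3*t^2/2 + 9*t + 30)/(t^6 - 6*t^5 + t^4 + 48*t^3 - 56*t^2 - 96*t + 144)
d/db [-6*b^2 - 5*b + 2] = -12*b - 5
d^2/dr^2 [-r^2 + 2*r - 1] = -2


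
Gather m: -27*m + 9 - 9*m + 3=12 - 36*m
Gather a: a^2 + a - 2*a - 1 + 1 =a^2 - a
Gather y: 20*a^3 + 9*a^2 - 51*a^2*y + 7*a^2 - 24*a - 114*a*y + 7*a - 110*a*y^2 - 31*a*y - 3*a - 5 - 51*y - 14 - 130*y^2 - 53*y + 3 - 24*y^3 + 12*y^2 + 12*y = 20*a^3 + 16*a^2 - 20*a - 24*y^3 + y^2*(-110*a - 118) + y*(-51*a^2 - 145*a - 92) - 16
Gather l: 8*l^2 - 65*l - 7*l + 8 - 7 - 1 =8*l^2 - 72*l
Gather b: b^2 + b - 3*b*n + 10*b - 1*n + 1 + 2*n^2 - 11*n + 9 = b^2 + b*(11 - 3*n) + 2*n^2 - 12*n + 10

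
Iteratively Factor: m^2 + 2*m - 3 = (m + 3)*(m - 1)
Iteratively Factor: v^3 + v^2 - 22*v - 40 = (v - 5)*(v^2 + 6*v + 8) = (v - 5)*(v + 2)*(v + 4)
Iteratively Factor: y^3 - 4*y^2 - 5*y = (y)*(y^2 - 4*y - 5) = y*(y + 1)*(y - 5)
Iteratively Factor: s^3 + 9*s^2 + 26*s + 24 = (s + 4)*(s^2 + 5*s + 6) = (s + 2)*(s + 4)*(s + 3)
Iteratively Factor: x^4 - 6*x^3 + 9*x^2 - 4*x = (x - 1)*(x^3 - 5*x^2 + 4*x) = x*(x - 1)*(x^2 - 5*x + 4) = x*(x - 4)*(x - 1)*(x - 1)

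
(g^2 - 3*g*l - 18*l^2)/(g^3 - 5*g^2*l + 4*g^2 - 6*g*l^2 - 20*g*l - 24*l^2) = (g + 3*l)/(g^2 + g*l + 4*g + 4*l)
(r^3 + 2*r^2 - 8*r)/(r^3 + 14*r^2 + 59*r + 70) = r*(r^2 + 2*r - 8)/(r^3 + 14*r^2 + 59*r + 70)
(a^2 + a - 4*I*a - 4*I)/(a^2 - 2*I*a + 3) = (a^2 + a - 4*I*a - 4*I)/(a^2 - 2*I*a + 3)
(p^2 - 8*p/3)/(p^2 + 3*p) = (p - 8/3)/(p + 3)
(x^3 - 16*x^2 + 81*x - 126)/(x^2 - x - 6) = (x^2 - 13*x + 42)/(x + 2)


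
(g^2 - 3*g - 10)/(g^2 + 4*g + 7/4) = 4*(g^2 - 3*g - 10)/(4*g^2 + 16*g + 7)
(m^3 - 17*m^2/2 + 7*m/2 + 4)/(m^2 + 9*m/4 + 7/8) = 4*(m^2 - 9*m + 8)/(4*m + 7)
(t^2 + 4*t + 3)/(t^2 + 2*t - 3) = (t + 1)/(t - 1)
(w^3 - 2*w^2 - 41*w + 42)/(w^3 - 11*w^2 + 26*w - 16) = (w^2 - w - 42)/(w^2 - 10*w + 16)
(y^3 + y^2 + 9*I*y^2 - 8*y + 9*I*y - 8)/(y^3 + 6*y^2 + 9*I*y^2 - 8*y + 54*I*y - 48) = (y + 1)/(y + 6)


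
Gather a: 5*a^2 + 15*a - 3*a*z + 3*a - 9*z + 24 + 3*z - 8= 5*a^2 + a*(18 - 3*z) - 6*z + 16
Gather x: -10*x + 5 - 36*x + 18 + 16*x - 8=15 - 30*x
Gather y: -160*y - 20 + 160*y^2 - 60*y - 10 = 160*y^2 - 220*y - 30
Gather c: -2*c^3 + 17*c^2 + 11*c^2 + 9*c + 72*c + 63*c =-2*c^3 + 28*c^2 + 144*c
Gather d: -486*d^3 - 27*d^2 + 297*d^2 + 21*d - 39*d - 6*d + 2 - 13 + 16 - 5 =-486*d^3 + 270*d^2 - 24*d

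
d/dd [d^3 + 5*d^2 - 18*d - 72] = 3*d^2 + 10*d - 18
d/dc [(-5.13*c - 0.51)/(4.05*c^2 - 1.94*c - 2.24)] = (20.7765*c^2 + 4.131*c + 10.5018)/(16.4025*c^4 - 15.714*c^3 - 14.3804*c^2 + 8.6912*c + 5.0176)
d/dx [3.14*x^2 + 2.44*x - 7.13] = 6.28*x + 2.44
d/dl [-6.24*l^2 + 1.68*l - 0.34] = 1.68 - 12.48*l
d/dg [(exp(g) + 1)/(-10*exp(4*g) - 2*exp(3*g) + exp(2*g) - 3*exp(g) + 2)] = ((exp(g) + 1)*(40*exp(3*g) + 6*exp(2*g) - 2*exp(g) + 3) - 10*exp(4*g) - 2*exp(3*g) + exp(2*g) - 3*exp(g) + 2)*exp(g)/(10*exp(4*g) + 2*exp(3*g) - exp(2*g) + 3*exp(g) - 2)^2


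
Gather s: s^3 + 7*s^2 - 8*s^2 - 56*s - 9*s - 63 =s^3 - s^2 - 65*s - 63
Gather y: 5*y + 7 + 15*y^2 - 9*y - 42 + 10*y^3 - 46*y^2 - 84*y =10*y^3 - 31*y^2 - 88*y - 35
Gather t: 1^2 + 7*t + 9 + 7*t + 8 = 14*t + 18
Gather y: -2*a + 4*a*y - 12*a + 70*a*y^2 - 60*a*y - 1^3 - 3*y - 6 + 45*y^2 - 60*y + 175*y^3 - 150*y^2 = -14*a + 175*y^3 + y^2*(70*a - 105) + y*(-56*a - 63) - 7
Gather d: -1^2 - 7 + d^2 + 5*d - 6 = d^2 + 5*d - 14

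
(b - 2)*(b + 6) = b^2 + 4*b - 12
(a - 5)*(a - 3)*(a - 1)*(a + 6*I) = a^4 - 9*a^3 + 6*I*a^3 + 23*a^2 - 54*I*a^2 - 15*a + 138*I*a - 90*I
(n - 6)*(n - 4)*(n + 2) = n^3 - 8*n^2 + 4*n + 48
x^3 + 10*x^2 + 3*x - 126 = (x - 3)*(x + 6)*(x + 7)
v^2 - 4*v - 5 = (v - 5)*(v + 1)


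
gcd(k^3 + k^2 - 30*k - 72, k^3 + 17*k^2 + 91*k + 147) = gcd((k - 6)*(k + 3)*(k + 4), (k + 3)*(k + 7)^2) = k + 3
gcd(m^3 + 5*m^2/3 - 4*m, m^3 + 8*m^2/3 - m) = m^2 + 3*m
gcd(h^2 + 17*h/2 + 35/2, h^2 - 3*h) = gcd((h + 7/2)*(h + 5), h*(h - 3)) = 1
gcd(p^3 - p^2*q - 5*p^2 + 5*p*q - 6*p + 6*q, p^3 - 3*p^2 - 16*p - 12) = p^2 - 5*p - 6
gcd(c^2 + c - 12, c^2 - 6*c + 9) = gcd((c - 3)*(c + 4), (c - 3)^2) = c - 3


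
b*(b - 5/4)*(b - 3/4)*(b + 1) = b^4 - b^3 - 17*b^2/16 + 15*b/16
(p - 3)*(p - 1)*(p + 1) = p^3 - 3*p^2 - p + 3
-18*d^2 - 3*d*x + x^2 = (-6*d + x)*(3*d + x)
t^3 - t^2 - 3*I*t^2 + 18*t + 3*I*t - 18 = (t - 1)*(t - 6*I)*(t + 3*I)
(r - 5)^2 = r^2 - 10*r + 25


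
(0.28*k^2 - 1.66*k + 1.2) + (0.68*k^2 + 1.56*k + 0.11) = 0.96*k^2 - 0.0999999999999999*k + 1.31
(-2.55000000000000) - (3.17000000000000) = -5.72000000000000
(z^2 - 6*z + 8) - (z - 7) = z^2 - 7*z + 15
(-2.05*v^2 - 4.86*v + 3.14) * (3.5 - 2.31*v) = 4.7355*v^3 + 4.0516*v^2 - 24.2634*v + 10.99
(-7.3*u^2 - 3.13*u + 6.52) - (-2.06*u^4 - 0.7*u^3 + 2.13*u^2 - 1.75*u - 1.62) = 2.06*u^4 + 0.7*u^3 - 9.43*u^2 - 1.38*u + 8.14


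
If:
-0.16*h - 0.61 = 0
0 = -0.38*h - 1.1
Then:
No Solution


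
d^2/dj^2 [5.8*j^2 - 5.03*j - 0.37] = 11.6000000000000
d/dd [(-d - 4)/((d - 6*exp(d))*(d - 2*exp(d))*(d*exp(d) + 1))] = ((d + 1)*(d + 4)*(d - 6*exp(d))*(d - 2*exp(d))*exp(d) - (d + 4)*(d - 6*exp(d))*(d*exp(d) + 1)*(2*exp(d) - 1) - (d + 4)*(d - 2*exp(d))*(d*exp(d) + 1)*(6*exp(d) - 1) - (d - 6*exp(d))*(d - 2*exp(d))*(d*exp(d) + 1))/((d - 6*exp(d))^2*(d - 2*exp(d))^2*(d*exp(d) + 1)^2)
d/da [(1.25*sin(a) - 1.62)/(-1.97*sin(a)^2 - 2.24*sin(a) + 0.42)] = (2.4625*sin(a)^2 - 6.3828*sin(a) - 3.1038)*cos(a)/(3.8809*sin(a)^4 + 8.8256*sin(a)^3 + 3.3628*sin(a)^2 - 1.8816*sin(a) + 0.1764)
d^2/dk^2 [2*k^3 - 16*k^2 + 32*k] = 12*k - 32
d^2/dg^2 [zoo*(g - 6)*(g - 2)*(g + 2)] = zoo*(g - 2)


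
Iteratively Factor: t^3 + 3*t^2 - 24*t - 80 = (t - 5)*(t^2 + 8*t + 16) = (t - 5)*(t + 4)*(t + 4)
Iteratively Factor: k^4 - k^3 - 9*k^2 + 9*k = (k + 3)*(k^3 - 4*k^2 + 3*k) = (k - 1)*(k + 3)*(k^2 - 3*k) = k*(k - 1)*(k + 3)*(k - 3)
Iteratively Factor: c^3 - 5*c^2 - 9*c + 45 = (c - 5)*(c^2 - 9) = (c - 5)*(c - 3)*(c + 3)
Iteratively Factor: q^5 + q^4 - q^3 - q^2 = (q)*(q^4 + q^3 - q^2 - q) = q*(q + 1)*(q^3 - q) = q*(q - 1)*(q + 1)*(q^2 + q) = q^2*(q - 1)*(q + 1)*(q + 1)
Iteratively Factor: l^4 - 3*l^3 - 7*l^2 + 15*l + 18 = (l + 1)*(l^3 - 4*l^2 - 3*l + 18) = (l - 3)*(l + 1)*(l^2 - l - 6) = (l - 3)*(l + 1)*(l + 2)*(l - 3)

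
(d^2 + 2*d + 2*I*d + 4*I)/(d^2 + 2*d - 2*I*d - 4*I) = (d + 2*I)/(d - 2*I)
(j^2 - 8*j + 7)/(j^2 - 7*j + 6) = (j - 7)/(j - 6)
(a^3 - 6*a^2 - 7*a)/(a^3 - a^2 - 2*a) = (a - 7)/(a - 2)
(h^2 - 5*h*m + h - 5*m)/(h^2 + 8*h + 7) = (h - 5*m)/(h + 7)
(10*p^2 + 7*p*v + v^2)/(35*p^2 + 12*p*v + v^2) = (2*p + v)/(7*p + v)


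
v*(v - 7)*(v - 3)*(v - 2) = v^4 - 12*v^3 + 41*v^2 - 42*v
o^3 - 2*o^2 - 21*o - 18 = (o - 6)*(o + 1)*(o + 3)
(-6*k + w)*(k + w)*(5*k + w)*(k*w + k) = -30*k^4*w - 30*k^4 - 31*k^3*w^2 - 31*k^3*w + k*w^4 + k*w^3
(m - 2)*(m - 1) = m^2 - 3*m + 2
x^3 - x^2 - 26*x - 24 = (x - 6)*(x + 1)*(x + 4)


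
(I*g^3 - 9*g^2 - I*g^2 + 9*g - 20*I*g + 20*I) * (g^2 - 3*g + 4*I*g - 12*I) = I*g^5 - 13*g^4 - 4*I*g^4 + 52*g^3 - 53*I*g^3 + 41*g^2 + 224*I*g^2 - 320*g - 168*I*g + 240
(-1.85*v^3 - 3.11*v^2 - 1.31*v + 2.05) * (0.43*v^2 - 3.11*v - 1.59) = -0.7955*v^5 + 4.4162*v^4 + 12.0503*v^3 + 9.9005*v^2 - 4.2926*v - 3.2595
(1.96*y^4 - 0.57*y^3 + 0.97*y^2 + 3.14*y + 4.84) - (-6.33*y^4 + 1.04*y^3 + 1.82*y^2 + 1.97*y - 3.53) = 8.29*y^4 - 1.61*y^3 - 0.85*y^2 + 1.17*y + 8.37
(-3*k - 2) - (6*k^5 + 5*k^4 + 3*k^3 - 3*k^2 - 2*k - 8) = -6*k^5 - 5*k^4 - 3*k^3 + 3*k^2 - k + 6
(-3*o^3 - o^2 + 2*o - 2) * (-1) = 3*o^3 + o^2 - 2*o + 2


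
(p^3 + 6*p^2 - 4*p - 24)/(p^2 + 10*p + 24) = (p^2 - 4)/(p + 4)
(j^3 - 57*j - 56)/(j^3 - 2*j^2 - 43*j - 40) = (j + 7)/(j + 5)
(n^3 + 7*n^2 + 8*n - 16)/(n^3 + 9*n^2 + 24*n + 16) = (n - 1)/(n + 1)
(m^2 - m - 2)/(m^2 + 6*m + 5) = (m - 2)/(m + 5)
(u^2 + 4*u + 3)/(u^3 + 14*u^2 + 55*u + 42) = (u + 3)/(u^2 + 13*u + 42)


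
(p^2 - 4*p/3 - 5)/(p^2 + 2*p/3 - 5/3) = (p - 3)/(p - 1)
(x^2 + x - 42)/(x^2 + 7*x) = (x - 6)/x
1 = 1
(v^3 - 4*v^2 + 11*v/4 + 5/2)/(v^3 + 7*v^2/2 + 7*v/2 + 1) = (v^2 - 9*v/2 + 5)/(v^2 + 3*v + 2)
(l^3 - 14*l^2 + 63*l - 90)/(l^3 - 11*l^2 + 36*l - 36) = (l - 5)/(l - 2)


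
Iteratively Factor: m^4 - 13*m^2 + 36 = (m + 3)*(m^3 - 3*m^2 - 4*m + 12) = (m + 2)*(m + 3)*(m^2 - 5*m + 6) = (m - 2)*(m + 2)*(m + 3)*(m - 3)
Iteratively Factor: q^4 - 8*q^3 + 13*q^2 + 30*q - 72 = (q - 4)*(q^3 - 4*q^2 - 3*q + 18) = (q - 4)*(q - 3)*(q^2 - q - 6) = (q - 4)*(q - 3)*(q + 2)*(q - 3)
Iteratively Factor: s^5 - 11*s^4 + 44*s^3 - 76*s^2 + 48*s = (s - 4)*(s^4 - 7*s^3 + 16*s^2 - 12*s) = (s - 4)*(s - 2)*(s^3 - 5*s^2 + 6*s) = s*(s - 4)*(s - 2)*(s^2 - 5*s + 6) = s*(s - 4)*(s - 2)^2*(s - 3)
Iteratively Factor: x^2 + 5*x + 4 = (x + 4)*(x + 1)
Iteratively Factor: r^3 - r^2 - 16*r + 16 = (r - 1)*(r^2 - 16) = (r - 4)*(r - 1)*(r + 4)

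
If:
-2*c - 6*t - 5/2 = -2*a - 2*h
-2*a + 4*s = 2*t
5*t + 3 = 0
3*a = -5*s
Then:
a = 3/11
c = h + 181/220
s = -9/55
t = -3/5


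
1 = 1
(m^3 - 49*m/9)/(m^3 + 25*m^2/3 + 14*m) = (m - 7/3)/(m + 6)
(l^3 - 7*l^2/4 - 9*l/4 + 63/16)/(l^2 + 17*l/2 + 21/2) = (8*l^2 - 26*l + 21)/(8*(l + 7))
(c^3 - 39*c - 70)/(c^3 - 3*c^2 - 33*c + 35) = (c + 2)/(c - 1)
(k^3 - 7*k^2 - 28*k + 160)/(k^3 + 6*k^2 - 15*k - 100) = (k - 8)/(k + 5)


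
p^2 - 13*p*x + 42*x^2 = (p - 7*x)*(p - 6*x)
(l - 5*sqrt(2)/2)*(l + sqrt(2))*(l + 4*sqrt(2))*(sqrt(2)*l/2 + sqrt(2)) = sqrt(2)*l^4/2 + sqrt(2)*l^3 + 5*l^3/2 - 17*sqrt(2)*l^2/2 + 5*l^2 - 17*sqrt(2)*l - 20*l - 40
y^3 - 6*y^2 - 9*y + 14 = (y - 7)*(y - 1)*(y + 2)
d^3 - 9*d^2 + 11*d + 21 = (d - 7)*(d - 3)*(d + 1)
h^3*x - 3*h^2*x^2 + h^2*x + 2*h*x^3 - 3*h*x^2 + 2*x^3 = (h - 2*x)*(h - x)*(h*x + x)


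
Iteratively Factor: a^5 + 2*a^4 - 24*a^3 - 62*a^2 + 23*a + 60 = (a + 3)*(a^4 - a^3 - 21*a^2 + a + 20) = (a + 1)*(a + 3)*(a^3 - 2*a^2 - 19*a + 20) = (a + 1)*(a + 3)*(a + 4)*(a^2 - 6*a + 5) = (a - 5)*(a + 1)*(a + 3)*(a + 4)*(a - 1)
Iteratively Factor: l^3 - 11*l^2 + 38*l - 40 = (l - 2)*(l^2 - 9*l + 20) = (l - 4)*(l - 2)*(l - 5)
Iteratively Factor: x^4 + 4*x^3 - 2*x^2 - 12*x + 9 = (x + 3)*(x^3 + x^2 - 5*x + 3) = (x + 3)^2*(x^2 - 2*x + 1) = (x - 1)*(x + 3)^2*(x - 1)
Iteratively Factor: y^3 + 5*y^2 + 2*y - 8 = (y + 4)*(y^2 + y - 2) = (y - 1)*(y + 4)*(y + 2)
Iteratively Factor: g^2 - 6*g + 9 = (g - 3)*(g - 3)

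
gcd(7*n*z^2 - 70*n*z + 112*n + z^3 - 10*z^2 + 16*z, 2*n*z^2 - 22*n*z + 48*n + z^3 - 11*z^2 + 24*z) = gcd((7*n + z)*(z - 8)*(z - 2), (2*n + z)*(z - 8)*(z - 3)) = z - 8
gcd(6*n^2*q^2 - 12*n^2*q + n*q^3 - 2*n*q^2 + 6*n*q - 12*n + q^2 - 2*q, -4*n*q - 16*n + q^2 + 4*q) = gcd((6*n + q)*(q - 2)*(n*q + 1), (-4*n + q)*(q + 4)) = 1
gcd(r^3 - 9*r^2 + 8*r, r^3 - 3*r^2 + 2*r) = r^2 - r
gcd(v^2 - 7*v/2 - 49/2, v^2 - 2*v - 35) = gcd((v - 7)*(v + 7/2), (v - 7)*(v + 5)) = v - 7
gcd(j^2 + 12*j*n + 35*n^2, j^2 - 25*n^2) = j + 5*n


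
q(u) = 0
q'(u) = 0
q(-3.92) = 0.00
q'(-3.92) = 0.00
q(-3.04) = 0.00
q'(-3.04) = 0.00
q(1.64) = 0.00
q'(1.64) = 0.00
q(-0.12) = 0.00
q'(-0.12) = 0.00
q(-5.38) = 0.00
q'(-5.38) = 0.00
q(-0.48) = 0.00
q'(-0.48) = 0.00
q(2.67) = 0.00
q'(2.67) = 0.00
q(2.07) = 0.00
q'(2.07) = 0.00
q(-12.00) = 0.00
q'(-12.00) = 0.00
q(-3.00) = 0.00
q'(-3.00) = 0.00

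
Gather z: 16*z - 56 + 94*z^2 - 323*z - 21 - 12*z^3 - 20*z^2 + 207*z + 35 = -12*z^3 + 74*z^2 - 100*z - 42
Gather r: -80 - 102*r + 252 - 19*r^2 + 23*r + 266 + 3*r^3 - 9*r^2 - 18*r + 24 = 3*r^3 - 28*r^2 - 97*r + 462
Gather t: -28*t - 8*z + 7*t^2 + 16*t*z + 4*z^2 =7*t^2 + t*(16*z - 28) + 4*z^2 - 8*z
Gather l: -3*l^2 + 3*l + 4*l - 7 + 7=-3*l^2 + 7*l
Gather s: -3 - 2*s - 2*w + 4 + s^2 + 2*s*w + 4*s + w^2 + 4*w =s^2 + s*(2*w + 2) + w^2 + 2*w + 1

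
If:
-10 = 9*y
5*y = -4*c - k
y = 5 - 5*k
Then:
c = 13/12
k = 11/9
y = -10/9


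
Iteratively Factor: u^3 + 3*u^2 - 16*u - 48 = (u - 4)*(u^2 + 7*u + 12) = (u - 4)*(u + 4)*(u + 3)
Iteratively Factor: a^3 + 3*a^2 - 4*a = (a - 1)*(a^2 + 4*a) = a*(a - 1)*(a + 4)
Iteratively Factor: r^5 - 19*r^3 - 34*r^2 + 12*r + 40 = (r - 1)*(r^4 + r^3 - 18*r^2 - 52*r - 40) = (r - 1)*(r + 2)*(r^3 - r^2 - 16*r - 20) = (r - 1)*(r + 2)^2*(r^2 - 3*r - 10) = (r - 5)*(r - 1)*(r + 2)^2*(r + 2)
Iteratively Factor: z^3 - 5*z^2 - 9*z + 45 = (z + 3)*(z^2 - 8*z + 15) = (z - 5)*(z + 3)*(z - 3)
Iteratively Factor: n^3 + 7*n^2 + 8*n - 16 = (n + 4)*(n^2 + 3*n - 4) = (n - 1)*(n + 4)*(n + 4)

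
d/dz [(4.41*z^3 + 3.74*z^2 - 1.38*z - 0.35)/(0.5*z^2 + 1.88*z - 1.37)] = (2.205*z^4 + 16.5816*z^3 - 10.4039*z^2 - 9.8976*z + 2.5486)/(0.25*z^4 + 1.88*z^3 + 2.1644*z^2 - 5.1512*z + 1.8769)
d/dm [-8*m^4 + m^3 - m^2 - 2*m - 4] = -32*m^3 + 3*m^2 - 2*m - 2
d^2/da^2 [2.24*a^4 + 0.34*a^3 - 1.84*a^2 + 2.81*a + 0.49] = 26.88*a^2 + 2.04*a - 3.68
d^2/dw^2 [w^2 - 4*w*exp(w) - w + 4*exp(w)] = -4*w*exp(w) - 4*exp(w) + 2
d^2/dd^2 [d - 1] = 0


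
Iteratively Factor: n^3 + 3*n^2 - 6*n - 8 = (n + 1)*(n^2 + 2*n - 8) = (n - 2)*(n + 1)*(n + 4)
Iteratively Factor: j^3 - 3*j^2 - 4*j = (j - 4)*(j^2 + j) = (j - 4)*(j + 1)*(j)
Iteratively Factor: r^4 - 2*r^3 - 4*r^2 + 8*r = (r - 2)*(r^3 - 4*r) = (r - 2)^2*(r^2 + 2*r) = r*(r - 2)^2*(r + 2)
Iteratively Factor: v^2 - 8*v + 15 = (v - 5)*(v - 3)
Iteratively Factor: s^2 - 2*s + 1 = (s - 1)*(s - 1)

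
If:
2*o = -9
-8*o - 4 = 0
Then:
No Solution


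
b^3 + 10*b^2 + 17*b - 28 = (b - 1)*(b + 4)*(b + 7)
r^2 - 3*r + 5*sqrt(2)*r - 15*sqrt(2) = (r - 3)*(r + 5*sqrt(2))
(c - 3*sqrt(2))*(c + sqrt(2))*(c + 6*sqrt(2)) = c^3 + 4*sqrt(2)*c^2 - 30*c - 36*sqrt(2)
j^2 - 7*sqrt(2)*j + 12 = (j - 6*sqrt(2))*(j - sqrt(2))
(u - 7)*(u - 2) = u^2 - 9*u + 14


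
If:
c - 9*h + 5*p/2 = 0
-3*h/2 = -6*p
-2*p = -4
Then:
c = 67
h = 8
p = 2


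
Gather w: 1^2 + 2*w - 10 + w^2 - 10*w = w^2 - 8*w - 9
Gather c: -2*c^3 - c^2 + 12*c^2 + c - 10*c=-2*c^3 + 11*c^2 - 9*c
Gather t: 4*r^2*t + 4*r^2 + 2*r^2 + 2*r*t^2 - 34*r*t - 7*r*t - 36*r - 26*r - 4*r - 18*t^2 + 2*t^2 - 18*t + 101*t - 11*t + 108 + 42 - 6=6*r^2 - 66*r + t^2*(2*r - 16) + t*(4*r^2 - 41*r + 72) + 144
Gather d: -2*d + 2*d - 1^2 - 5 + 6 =0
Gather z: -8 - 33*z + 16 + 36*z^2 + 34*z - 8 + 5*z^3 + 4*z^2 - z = 5*z^3 + 40*z^2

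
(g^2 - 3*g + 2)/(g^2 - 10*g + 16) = (g - 1)/(g - 8)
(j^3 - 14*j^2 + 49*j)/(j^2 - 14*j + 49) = j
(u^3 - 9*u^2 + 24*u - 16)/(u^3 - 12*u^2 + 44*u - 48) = (u^2 - 5*u + 4)/(u^2 - 8*u + 12)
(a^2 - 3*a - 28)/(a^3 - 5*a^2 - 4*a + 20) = (a^2 - 3*a - 28)/(a^3 - 5*a^2 - 4*a + 20)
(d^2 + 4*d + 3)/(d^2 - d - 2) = (d + 3)/(d - 2)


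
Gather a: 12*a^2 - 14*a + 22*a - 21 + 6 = 12*a^2 + 8*a - 15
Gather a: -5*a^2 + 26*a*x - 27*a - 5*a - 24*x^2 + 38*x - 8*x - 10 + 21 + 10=-5*a^2 + a*(26*x - 32) - 24*x^2 + 30*x + 21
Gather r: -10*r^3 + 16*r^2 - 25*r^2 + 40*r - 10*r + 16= -10*r^3 - 9*r^2 + 30*r + 16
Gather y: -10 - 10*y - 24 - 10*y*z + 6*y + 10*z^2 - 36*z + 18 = y*(-10*z - 4) + 10*z^2 - 36*z - 16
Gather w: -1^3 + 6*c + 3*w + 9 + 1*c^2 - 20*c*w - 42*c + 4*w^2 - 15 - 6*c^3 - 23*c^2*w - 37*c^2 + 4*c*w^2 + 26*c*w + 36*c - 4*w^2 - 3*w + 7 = -6*c^3 - 36*c^2 + 4*c*w^2 + w*(-23*c^2 + 6*c)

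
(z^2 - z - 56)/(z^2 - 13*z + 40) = (z + 7)/(z - 5)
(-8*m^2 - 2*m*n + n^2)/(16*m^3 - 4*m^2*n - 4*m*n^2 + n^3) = -1/(2*m - n)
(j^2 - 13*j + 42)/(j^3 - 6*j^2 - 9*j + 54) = (j - 7)/(j^2 - 9)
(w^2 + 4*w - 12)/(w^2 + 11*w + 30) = (w - 2)/(w + 5)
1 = 1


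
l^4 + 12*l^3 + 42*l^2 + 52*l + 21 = (l + 1)^2*(l + 3)*(l + 7)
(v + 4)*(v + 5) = v^2 + 9*v + 20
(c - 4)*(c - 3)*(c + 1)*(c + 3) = c^4 - 3*c^3 - 13*c^2 + 27*c + 36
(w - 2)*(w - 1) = w^2 - 3*w + 2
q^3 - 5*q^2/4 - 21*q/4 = q*(q - 3)*(q + 7/4)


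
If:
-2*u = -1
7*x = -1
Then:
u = 1/2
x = -1/7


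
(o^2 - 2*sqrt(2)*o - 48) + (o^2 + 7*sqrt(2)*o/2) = 2*o^2 + 3*sqrt(2)*o/2 - 48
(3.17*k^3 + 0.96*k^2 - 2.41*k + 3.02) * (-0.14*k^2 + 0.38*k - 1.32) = -0.4438*k^5 + 1.0702*k^4 - 3.4822*k^3 - 2.6058*k^2 + 4.3288*k - 3.9864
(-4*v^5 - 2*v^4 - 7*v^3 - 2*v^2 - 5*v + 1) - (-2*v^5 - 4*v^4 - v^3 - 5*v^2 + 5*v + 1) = -2*v^5 + 2*v^4 - 6*v^3 + 3*v^2 - 10*v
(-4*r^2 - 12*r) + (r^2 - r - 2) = -3*r^2 - 13*r - 2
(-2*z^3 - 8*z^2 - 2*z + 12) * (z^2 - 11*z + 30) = -2*z^5 + 14*z^4 + 26*z^3 - 206*z^2 - 192*z + 360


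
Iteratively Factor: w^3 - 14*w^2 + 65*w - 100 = (w - 5)*(w^2 - 9*w + 20) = (w - 5)^2*(w - 4)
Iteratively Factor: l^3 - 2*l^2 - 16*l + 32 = (l - 2)*(l^2 - 16) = (l - 2)*(l + 4)*(l - 4)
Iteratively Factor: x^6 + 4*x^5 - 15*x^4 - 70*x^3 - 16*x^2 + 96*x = (x - 1)*(x^5 + 5*x^4 - 10*x^3 - 80*x^2 - 96*x) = (x - 4)*(x - 1)*(x^4 + 9*x^3 + 26*x^2 + 24*x) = (x - 4)*(x - 1)*(x + 4)*(x^3 + 5*x^2 + 6*x) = x*(x - 4)*(x - 1)*(x + 4)*(x^2 + 5*x + 6) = x*(x - 4)*(x - 1)*(x + 3)*(x + 4)*(x + 2)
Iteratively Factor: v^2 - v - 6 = (v - 3)*(v + 2)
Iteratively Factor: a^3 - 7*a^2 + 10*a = (a - 5)*(a^2 - 2*a) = a*(a - 5)*(a - 2)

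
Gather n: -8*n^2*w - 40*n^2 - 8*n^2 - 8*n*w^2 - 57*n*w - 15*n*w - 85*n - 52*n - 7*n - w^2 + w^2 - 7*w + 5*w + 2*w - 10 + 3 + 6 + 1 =n^2*(-8*w - 48) + n*(-8*w^2 - 72*w - 144)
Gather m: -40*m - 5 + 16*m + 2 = -24*m - 3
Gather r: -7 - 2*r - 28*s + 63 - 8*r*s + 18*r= r*(16 - 8*s) - 28*s + 56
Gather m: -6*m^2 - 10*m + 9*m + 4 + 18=-6*m^2 - m + 22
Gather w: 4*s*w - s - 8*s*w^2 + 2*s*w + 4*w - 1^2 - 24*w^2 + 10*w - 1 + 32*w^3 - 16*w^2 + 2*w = -s + 32*w^3 + w^2*(-8*s - 40) + w*(6*s + 16) - 2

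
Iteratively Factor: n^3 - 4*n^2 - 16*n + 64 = (n - 4)*(n^2 - 16) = (n - 4)*(n + 4)*(n - 4)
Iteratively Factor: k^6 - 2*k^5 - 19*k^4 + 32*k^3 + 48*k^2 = (k + 1)*(k^5 - 3*k^4 - 16*k^3 + 48*k^2) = k*(k + 1)*(k^4 - 3*k^3 - 16*k^2 + 48*k) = k*(k - 4)*(k + 1)*(k^3 + k^2 - 12*k) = k*(k - 4)*(k - 3)*(k + 1)*(k^2 + 4*k) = k*(k - 4)*(k - 3)*(k + 1)*(k + 4)*(k)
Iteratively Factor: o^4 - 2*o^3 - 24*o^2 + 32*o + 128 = (o + 4)*(o^3 - 6*o^2 + 32) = (o + 2)*(o + 4)*(o^2 - 8*o + 16) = (o - 4)*(o + 2)*(o + 4)*(o - 4)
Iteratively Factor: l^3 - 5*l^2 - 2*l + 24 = (l - 4)*(l^2 - l - 6) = (l - 4)*(l - 3)*(l + 2)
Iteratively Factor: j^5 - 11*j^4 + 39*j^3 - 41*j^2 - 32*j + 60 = (j + 1)*(j^4 - 12*j^3 + 51*j^2 - 92*j + 60) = (j - 2)*(j + 1)*(j^3 - 10*j^2 + 31*j - 30) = (j - 5)*(j - 2)*(j + 1)*(j^2 - 5*j + 6) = (j - 5)*(j - 3)*(j - 2)*(j + 1)*(j - 2)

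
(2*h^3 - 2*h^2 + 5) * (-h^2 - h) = -2*h^5 + 2*h^3 - 5*h^2 - 5*h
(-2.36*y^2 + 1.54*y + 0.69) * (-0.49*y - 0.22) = 1.1564*y^3 - 0.2354*y^2 - 0.6769*y - 0.1518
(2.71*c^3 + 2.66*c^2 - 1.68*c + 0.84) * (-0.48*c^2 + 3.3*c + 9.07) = -1.3008*c^5 + 7.6662*c^4 + 34.1641*c^3 + 18.179*c^2 - 12.4656*c + 7.6188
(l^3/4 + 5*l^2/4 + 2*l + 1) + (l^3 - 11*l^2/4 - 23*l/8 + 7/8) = 5*l^3/4 - 3*l^2/2 - 7*l/8 + 15/8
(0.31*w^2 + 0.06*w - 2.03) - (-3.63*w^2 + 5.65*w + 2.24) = 3.94*w^2 - 5.59*w - 4.27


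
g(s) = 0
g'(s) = 0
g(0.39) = 0.00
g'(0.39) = 0.00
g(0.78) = 0.00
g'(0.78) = 0.00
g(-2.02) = 0.00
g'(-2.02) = 0.00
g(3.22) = 0.00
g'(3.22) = 0.00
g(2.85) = 0.00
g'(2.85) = 0.00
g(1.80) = 0.00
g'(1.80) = 0.00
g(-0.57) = 0.00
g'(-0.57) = 0.00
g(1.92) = 0.00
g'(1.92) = 0.00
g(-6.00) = 0.00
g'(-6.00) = 0.00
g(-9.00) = 0.00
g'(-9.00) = 0.00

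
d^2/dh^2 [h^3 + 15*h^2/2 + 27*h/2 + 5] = 6*h + 15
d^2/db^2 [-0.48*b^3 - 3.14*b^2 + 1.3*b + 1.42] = -2.88*b - 6.28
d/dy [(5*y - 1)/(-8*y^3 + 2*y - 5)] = (-40*y^3 + 10*y + 2*(5*y - 1)*(12*y^2 - 1) - 25)/(8*y^3 - 2*y + 5)^2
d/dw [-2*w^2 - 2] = -4*w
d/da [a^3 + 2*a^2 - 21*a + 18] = 3*a^2 + 4*a - 21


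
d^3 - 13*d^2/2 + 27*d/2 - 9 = (d - 3)*(d - 2)*(d - 3/2)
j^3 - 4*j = j*(j - 2)*(j + 2)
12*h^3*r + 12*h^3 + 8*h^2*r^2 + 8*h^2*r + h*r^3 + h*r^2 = (2*h + r)*(6*h + r)*(h*r + h)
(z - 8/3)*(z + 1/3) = z^2 - 7*z/3 - 8/9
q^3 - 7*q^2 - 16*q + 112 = (q - 7)*(q - 4)*(q + 4)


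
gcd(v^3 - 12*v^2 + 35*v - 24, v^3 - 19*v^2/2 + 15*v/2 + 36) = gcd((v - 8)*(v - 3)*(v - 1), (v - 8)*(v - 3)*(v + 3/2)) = v^2 - 11*v + 24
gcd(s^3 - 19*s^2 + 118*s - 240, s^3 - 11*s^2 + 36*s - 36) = s - 6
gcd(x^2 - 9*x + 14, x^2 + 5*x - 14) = x - 2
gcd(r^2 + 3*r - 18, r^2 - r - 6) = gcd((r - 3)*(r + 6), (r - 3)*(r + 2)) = r - 3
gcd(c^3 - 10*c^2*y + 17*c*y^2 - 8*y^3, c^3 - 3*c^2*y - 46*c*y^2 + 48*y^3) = c^2 - 9*c*y + 8*y^2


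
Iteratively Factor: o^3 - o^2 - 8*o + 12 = (o + 3)*(o^2 - 4*o + 4) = (o - 2)*(o + 3)*(o - 2)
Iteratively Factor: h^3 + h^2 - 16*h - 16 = (h + 1)*(h^2 - 16) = (h - 4)*(h + 1)*(h + 4)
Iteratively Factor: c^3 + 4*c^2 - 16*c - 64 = (c + 4)*(c^2 - 16) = (c - 4)*(c + 4)*(c + 4)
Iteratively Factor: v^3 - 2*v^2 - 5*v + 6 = (v - 3)*(v^2 + v - 2) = (v - 3)*(v + 2)*(v - 1)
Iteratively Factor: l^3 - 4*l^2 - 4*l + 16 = (l + 2)*(l^2 - 6*l + 8) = (l - 2)*(l + 2)*(l - 4)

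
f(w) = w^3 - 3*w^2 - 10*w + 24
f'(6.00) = 62.00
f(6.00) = 72.00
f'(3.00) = -1.00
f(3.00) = -6.00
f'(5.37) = 44.29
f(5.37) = 38.64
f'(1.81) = -11.03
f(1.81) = 2.00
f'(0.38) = -11.85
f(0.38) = 19.82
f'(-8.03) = 231.62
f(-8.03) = -606.92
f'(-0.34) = -7.61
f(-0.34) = 27.01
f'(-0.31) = -7.85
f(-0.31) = 26.78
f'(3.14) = 0.74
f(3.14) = -6.02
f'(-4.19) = 67.81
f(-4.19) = -60.33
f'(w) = 3*w^2 - 6*w - 10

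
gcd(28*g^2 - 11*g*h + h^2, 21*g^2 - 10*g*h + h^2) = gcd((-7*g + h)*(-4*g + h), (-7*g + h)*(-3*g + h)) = 7*g - h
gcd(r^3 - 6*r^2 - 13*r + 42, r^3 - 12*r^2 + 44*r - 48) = r - 2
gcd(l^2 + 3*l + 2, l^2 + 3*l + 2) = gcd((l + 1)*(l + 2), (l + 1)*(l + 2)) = l^2 + 3*l + 2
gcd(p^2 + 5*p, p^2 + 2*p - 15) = p + 5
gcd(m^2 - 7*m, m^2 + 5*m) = m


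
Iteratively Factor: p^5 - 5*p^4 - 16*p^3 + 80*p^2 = (p)*(p^4 - 5*p^3 - 16*p^2 + 80*p) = p^2*(p^3 - 5*p^2 - 16*p + 80) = p^2*(p - 4)*(p^2 - p - 20) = p^2*(p - 4)*(p + 4)*(p - 5)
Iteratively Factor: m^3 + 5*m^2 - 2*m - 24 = (m + 3)*(m^2 + 2*m - 8) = (m - 2)*(m + 3)*(m + 4)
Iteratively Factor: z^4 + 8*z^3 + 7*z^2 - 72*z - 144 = (z - 3)*(z^3 + 11*z^2 + 40*z + 48) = (z - 3)*(z + 4)*(z^2 + 7*z + 12) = (z - 3)*(z + 4)^2*(z + 3)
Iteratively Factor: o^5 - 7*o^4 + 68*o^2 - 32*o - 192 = (o - 4)*(o^4 - 3*o^3 - 12*o^2 + 20*o + 48) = (o - 4)^2*(o^3 + o^2 - 8*o - 12) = (o - 4)^2*(o + 2)*(o^2 - o - 6) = (o - 4)^2*(o + 2)^2*(o - 3)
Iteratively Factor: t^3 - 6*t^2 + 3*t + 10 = (t - 5)*(t^2 - t - 2) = (t - 5)*(t - 2)*(t + 1)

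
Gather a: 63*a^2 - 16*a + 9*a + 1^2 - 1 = 63*a^2 - 7*a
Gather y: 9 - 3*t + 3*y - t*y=-3*t + y*(3 - t) + 9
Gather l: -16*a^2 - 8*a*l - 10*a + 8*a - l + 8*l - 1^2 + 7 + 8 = -16*a^2 - 2*a + l*(7 - 8*a) + 14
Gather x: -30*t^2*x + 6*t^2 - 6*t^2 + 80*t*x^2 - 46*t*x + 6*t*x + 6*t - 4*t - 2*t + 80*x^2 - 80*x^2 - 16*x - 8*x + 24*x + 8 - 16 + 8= 80*t*x^2 + x*(-30*t^2 - 40*t)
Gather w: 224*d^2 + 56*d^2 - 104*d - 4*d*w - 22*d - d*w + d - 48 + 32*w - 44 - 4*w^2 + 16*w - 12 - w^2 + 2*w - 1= 280*d^2 - 125*d - 5*w^2 + w*(50 - 5*d) - 105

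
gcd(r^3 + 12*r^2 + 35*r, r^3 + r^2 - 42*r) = r^2 + 7*r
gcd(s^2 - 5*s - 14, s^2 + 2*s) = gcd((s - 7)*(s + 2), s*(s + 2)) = s + 2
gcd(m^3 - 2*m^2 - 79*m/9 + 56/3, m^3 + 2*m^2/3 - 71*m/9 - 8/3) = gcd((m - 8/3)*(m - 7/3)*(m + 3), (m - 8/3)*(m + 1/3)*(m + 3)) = m^2 + m/3 - 8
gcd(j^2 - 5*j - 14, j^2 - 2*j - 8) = j + 2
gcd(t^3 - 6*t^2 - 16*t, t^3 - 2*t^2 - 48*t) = t^2 - 8*t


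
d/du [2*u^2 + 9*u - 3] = 4*u + 9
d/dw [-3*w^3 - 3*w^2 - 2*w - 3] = -9*w^2 - 6*w - 2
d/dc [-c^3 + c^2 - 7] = c*(2 - 3*c)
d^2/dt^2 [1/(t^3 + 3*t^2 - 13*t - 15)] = 2*(-3*(t + 1)*(t^3 + 3*t^2 - 13*t - 15) + (3*t^2 + 6*t - 13)^2)/(t^3 + 3*t^2 - 13*t - 15)^3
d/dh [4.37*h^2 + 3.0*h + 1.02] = 8.74*h + 3.0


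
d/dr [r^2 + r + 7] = 2*r + 1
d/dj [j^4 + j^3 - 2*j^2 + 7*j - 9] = 4*j^3 + 3*j^2 - 4*j + 7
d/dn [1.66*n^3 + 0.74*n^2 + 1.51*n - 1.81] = 4.98*n^2 + 1.48*n + 1.51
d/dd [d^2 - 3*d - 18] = 2*d - 3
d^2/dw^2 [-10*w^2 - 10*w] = -20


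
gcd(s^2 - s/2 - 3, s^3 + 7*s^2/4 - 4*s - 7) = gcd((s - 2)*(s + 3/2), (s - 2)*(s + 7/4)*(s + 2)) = s - 2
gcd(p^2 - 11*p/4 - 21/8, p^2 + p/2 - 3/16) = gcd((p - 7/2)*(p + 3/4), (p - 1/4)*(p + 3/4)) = p + 3/4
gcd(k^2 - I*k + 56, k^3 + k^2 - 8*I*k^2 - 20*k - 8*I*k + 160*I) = k - 8*I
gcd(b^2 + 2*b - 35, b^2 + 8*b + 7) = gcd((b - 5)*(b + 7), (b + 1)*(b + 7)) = b + 7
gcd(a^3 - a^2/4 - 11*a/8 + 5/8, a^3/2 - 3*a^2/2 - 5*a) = 1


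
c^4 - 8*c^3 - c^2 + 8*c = c*(c - 8)*(c - 1)*(c + 1)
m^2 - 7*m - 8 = (m - 8)*(m + 1)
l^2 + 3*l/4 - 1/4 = (l - 1/4)*(l + 1)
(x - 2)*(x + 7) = x^2 + 5*x - 14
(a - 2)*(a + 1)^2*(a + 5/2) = a^4 + 5*a^3/2 - 3*a^2 - 19*a/2 - 5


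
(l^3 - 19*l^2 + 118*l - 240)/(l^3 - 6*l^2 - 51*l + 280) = (l - 6)/(l + 7)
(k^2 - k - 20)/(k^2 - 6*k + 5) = (k + 4)/(k - 1)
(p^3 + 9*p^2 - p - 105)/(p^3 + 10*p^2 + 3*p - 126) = (p + 5)/(p + 6)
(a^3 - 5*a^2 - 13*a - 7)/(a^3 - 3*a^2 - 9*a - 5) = (a - 7)/(a - 5)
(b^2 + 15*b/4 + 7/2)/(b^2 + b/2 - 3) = (4*b + 7)/(2*(2*b - 3))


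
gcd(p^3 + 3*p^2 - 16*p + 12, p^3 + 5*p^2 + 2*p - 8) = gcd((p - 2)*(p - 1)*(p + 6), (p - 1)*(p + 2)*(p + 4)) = p - 1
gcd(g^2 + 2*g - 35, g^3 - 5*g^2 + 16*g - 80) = g - 5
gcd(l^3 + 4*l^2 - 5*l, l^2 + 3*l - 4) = l - 1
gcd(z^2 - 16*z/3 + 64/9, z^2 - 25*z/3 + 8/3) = 1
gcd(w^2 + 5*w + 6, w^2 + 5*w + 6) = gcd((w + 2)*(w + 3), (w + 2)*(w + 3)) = w^2 + 5*w + 6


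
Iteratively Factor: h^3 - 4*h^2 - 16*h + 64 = (h - 4)*(h^2 - 16) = (h - 4)^2*(h + 4)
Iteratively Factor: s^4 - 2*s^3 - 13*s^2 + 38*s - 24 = (s - 3)*(s^3 + s^2 - 10*s + 8) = (s - 3)*(s - 1)*(s^2 + 2*s - 8) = (s - 3)*(s - 2)*(s - 1)*(s + 4)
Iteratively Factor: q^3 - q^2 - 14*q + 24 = (q - 3)*(q^2 + 2*q - 8) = (q - 3)*(q - 2)*(q + 4)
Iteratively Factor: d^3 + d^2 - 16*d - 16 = (d + 4)*(d^2 - 3*d - 4) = (d + 1)*(d + 4)*(d - 4)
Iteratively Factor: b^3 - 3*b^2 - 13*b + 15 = (b - 5)*(b^2 + 2*b - 3) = (b - 5)*(b - 1)*(b + 3)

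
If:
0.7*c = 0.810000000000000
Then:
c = 1.16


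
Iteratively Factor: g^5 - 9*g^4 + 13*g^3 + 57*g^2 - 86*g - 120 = (g - 4)*(g^4 - 5*g^3 - 7*g^2 + 29*g + 30) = (g - 5)*(g - 4)*(g^3 - 7*g - 6) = (g - 5)*(g - 4)*(g + 2)*(g^2 - 2*g - 3) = (g - 5)*(g - 4)*(g + 1)*(g + 2)*(g - 3)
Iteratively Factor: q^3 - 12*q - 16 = (q + 2)*(q^2 - 2*q - 8) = (q + 2)^2*(q - 4)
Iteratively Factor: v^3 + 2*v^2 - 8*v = (v + 4)*(v^2 - 2*v) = (v - 2)*(v + 4)*(v)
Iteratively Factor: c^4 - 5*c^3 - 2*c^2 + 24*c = (c - 3)*(c^3 - 2*c^2 - 8*c) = (c - 3)*(c + 2)*(c^2 - 4*c) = c*(c - 3)*(c + 2)*(c - 4)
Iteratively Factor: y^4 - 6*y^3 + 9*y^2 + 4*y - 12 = (y - 2)*(y^3 - 4*y^2 + y + 6) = (y - 3)*(y - 2)*(y^2 - y - 2) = (y - 3)*(y - 2)*(y + 1)*(y - 2)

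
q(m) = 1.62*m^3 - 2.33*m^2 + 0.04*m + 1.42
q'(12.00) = 643.96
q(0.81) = 0.78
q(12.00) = 2465.74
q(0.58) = 0.98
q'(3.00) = 29.80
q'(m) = 4.86*m^2 - 4.66*m + 0.04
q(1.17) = 0.87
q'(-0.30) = 1.88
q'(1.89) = 8.59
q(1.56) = 1.96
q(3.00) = 24.31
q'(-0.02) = 0.14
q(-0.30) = 1.15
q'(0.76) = -0.69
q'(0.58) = -1.03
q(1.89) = 4.11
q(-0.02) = 1.42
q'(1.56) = 4.60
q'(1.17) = 1.24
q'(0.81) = -0.55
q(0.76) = 0.82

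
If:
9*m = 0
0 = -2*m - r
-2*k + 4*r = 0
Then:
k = 0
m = 0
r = 0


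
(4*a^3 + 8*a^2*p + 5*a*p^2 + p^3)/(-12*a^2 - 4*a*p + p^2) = (2*a^2 + 3*a*p + p^2)/(-6*a + p)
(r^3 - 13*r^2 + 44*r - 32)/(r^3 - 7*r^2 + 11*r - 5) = (r^2 - 12*r + 32)/(r^2 - 6*r + 5)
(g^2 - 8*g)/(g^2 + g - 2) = g*(g - 8)/(g^2 + g - 2)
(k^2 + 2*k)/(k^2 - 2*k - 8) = k/(k - 4)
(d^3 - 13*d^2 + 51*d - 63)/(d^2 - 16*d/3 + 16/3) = 3*(d^3 - 13*d^2 + 51*d - 63)/(3*d^2 - 16*d + 16)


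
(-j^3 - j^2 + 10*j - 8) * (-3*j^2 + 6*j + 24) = 3*j^5 - 3*j^4 - 60*j^3 + 60*j^2 + 192*j - 192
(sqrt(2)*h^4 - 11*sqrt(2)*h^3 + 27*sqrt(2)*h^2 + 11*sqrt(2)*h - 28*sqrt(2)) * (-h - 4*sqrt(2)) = -sqrt(2)*h^5 - 8*h^4 + 11*sqrt(2)*h^4 - 27*sqrt(2)*h^3 + 88*h^3 - 216*h^2 - 11*sqrt(2)*h^2 - 88*h + 28*sqrt(2)*h + 224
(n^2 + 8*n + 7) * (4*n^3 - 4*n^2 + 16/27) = 4*n^5 + 28*n^4 - 4*n^3 - 740*n^2/27 + 128*n/27 + 112/27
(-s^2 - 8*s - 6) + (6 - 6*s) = -s^2 - 14*s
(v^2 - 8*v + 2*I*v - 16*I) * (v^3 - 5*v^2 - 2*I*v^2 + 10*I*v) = v^5 - 13*v^4 + 44*v^3 - 52*v^2 + 160*v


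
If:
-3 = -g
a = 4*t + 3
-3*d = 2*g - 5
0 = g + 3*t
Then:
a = -1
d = -1/3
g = 3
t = -1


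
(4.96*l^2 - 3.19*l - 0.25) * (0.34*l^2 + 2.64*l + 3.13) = 1.6864*l^4 + 12.0098*l^3 + 7.0182*l^2 - 10.6447*l - 0.7825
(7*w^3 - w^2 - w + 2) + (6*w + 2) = 7*w^3 - w^2 + 5*w + 4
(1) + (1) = 2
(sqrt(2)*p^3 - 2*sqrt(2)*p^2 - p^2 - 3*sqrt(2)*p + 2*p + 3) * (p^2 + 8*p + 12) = sqrt(2)*p^5 - p^4 + 6*sqrt(2)*p^4 - 7*sqrt(2)*p^3 - 6*p^3 - 48*sqrt(2)*p^2 + 7*p^2 - 36*sqrt(2)*p + 48*p + 36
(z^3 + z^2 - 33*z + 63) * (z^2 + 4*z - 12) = z^5 + 5*z^4 - 41*z^3 - 81*z^2 + 648*z - 756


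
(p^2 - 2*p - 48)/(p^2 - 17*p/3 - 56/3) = 3*(p + 6)/(3*p + 7)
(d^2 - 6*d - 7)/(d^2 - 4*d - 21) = (d + 1)/(d + 3)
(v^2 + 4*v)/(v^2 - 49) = v*(v + 4)/(v^2 - 49)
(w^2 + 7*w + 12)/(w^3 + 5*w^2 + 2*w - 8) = (w + 3)/(w^2 + w - 2)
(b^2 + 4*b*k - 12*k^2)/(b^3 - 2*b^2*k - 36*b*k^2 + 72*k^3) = 1/(b - 6*k)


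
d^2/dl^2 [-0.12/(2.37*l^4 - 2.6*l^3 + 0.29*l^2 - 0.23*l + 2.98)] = ((3.4128*l^2 - 1.872*l + 0.0696)*(2.37*l^4 - 2.6*l^3 + 0.29*l^2 - 0.23*l + 2.98) - 0.12*(9.48*l^3 - 7.8*l^2 + 0.58*l - 0.23)*(18.96*l^3 - 15.6*l^2 + 1.16*l - 0.46))/(2.37*l^4 - 2.6*l^3 + 0.29*l^2 - 0.23*l + 2.98)^3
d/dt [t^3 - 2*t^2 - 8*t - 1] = 3*t^2 - 4*t - 8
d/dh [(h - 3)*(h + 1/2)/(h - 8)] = (h^2 - 16*h + 43/2)/(h^2 - 16*h + 64)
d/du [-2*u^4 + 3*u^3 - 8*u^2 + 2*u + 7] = -8*u^3 + 9*u^2 - 16*u + 2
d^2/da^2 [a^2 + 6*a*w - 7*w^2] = 2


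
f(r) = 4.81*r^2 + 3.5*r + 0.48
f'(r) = 9.62*r + 3.5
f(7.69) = 311.84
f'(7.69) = 77.48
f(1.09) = 10.01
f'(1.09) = 13.99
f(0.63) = 4.59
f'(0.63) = 9.56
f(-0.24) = -0.08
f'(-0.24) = 1.19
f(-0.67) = 0.29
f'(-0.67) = -2.95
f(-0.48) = -0.09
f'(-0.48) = -1.12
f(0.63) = 4.59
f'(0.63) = 9.56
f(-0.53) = -0.02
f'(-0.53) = -1.60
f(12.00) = 735.12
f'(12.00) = 118.94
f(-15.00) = 1030.23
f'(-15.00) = -140.80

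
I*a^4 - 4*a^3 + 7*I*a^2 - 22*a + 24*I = (a - 2*I)*(a + 3*I)*(a + 4*I)*(I*a + 1)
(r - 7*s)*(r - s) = r^2 - 8*r*s + 7*s^2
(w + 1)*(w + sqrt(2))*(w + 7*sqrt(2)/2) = w^3 + w^2 + 9*sqrt(2)*w^2/2 + 9*sqrt(2)*w/2 + 7*w + 7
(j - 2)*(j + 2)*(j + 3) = j^3 + 3*j^2 - 4*j - 12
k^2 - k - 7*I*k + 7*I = (k - 1)*(k - 7*I)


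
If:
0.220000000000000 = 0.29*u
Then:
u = 0.76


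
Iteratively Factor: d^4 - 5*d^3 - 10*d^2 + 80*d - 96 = (d - 4)*(d^3 - d^2 - 14*d + 24) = (d - 4)*(d - 2)*(d^2 + d - 12) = (d - 4)*(d - 3)*(d - 2)*(d + 4)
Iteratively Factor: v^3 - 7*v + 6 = (v + 3)*(v^2 - 3*v + 2) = (v - 2)*(v + 3)*(v - 1)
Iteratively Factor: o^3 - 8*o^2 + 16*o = (o - 4)*(o^2 - 4*o) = o*(o - 4)*(o - 4)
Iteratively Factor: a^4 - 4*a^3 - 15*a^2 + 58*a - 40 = (a - 2)*(a^3 - 2*a^2 - 19*a + 20) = (a - 5)*(a - 2)*(a^2 + 3*a - 4) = (a - 5)*(a - 2)*(a - 1)*(a + 4)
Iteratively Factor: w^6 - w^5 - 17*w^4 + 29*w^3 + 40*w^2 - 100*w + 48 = (w + 2)*(w^5 - 3*w^4 - 11*w^3 + 51*w^2 - 62*w + 24) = (w - 2)*(w + 2)*(w^4 - w^3 - 13*w^2 + 25*w - 12) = (w - 2)*(w - 1)*(w + 2)*(w^3 - 13*w + 12) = (w - 2)*(w - 1)*(w + 2)*(w + 4)*(w^2 - 4*w + 3) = (w - 2)*(w - 1)^2*(w + 2)*(w + 4)*(w - 3)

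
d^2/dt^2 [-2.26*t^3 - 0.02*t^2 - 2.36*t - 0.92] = -13.56*t - 0.04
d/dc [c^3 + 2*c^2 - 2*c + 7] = 3*c^2 + 4*c - 2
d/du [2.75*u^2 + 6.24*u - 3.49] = 5.5*u + 6.24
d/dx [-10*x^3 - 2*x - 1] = -30*x^2 - 2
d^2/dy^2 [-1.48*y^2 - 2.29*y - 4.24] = -2.96000000000000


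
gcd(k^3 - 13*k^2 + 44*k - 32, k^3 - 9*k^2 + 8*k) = k^2 - 9*k + 8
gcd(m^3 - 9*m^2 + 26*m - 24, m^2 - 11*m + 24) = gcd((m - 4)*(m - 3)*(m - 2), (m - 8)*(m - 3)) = m - 3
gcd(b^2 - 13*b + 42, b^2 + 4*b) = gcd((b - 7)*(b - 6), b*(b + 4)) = 1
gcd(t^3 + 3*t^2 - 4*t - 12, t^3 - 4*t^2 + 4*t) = t - 2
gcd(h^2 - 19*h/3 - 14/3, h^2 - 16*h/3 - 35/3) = h - 7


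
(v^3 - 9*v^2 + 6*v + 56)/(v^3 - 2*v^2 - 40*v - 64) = (v^2 - 11*v + 28)/(v^2 - 4*v - 32)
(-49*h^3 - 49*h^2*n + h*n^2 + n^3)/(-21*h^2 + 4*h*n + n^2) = (7*h^2 + 6*h*n - n^2)/(3*h - n)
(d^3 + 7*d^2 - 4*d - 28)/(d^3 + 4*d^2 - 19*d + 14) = (d + 2)/(d - 1)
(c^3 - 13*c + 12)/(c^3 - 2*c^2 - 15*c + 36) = (c - 1)/(c - 3)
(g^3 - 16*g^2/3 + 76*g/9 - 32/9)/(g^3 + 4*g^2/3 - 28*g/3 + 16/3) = (g - 8/3)/(g + 4)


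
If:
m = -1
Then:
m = -1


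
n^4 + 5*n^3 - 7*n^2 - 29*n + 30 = (n - 2)*(n - 1)*(n + 3)*(n + 5)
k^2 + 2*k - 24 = (k - 4)*(k + 6)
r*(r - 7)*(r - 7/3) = r^3 - 28*r^2/3 + 49*r/3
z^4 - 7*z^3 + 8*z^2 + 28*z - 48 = (z - 4)*(z - 3)*(z - 2)*(z + 2)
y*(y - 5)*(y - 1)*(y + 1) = y^4 - 5*y^3 - y^2 + 5*y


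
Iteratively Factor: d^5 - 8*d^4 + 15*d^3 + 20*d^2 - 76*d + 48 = (d - 3)*(d^4 - 5*d^3 + 20*d - 16) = (d - 3)*(d + 2)*(d^3 - 7*d^2 + 14*d - 8) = (d - 3)*(d - 1)*(d + 2)*(d^2 - 6*d + 8) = (d - 4)*(d - 3)*(d - 1)*(d + 2)*(d - 2)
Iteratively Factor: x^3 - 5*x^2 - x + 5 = (x - 5)*(x^2 - 1) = (x - 5)*(x + 1)*(x - 1)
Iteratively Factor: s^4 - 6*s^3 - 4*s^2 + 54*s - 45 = (s + 3)*(s^3 - 9*s^2 + 23*s - 15) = (s - 5)*(s + 3)*(s^2 - 4*s + 3) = (s - 5)*(s - 3)*(s + 3)*(s - 1)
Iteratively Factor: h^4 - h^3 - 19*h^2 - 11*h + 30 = (h - 1)*(h^3 - 19*h - 30) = (h - 5)*(h - 1)*(h^2 + 5*h + 6) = (h - 5)*(h - 1)*(h + 2)*(h + 3)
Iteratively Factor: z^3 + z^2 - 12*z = (z)*(z^2 + z - 12) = z*(z - 3)*(z + 4)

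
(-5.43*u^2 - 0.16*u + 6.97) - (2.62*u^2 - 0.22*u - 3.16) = -8.05*u^2 + 0.06*u + 10.13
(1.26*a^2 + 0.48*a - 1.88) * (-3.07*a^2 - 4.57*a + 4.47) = -3.8682*a^4 - 7.2318*a^3 + 9.2102*a^2 + 10.7372*a - 8.4036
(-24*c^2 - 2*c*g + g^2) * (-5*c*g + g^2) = 120*c^3*g - 14*c^2*g^2 - 7*c*g^3 + g^4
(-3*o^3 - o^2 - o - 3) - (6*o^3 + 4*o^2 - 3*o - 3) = -9*o^3 - 5*o^2 + 2*o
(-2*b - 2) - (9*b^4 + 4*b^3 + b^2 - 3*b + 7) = -9*b^4 - 4*b^3 - b^2 + b - 9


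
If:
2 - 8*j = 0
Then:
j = 1/4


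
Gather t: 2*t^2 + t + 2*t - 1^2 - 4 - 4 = 2*t^2 + 3*t - 9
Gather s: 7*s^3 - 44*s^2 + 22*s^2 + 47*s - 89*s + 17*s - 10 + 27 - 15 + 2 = 7*s^3 - 22*s^2 - 25*s + 4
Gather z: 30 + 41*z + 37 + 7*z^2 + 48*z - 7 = 7*z^2 + 89*z + 60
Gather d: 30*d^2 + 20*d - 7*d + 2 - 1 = 30*d^2 + 13*d + 1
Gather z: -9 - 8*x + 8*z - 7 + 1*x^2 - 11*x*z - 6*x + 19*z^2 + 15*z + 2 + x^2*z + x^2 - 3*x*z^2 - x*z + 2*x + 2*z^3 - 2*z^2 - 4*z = 2*x^2 - 12*x + 2*z^3 + z^2*(17 - 3*x) + z*(x^2 - 12*x + 19) - 14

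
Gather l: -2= -2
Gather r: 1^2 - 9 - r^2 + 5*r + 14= -r^2 + 5*r + 6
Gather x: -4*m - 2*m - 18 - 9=-6*m - 27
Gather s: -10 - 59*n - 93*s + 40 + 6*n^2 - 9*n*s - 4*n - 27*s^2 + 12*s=6*n^2 - 63*n - 27*s^2 + s*(-9*n - 81) + 30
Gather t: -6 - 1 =-7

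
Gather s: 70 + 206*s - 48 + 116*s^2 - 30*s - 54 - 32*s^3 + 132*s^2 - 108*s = -32*s^3 + 248*s^2 + 68*s - 32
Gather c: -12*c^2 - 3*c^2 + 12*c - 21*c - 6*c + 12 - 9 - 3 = -15*c^2 - 15*c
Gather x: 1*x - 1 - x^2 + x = -x^2 + 2*x - 1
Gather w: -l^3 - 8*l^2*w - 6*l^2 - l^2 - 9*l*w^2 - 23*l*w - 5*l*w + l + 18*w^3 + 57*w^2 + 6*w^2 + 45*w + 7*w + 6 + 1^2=-l^3 - 7*l^2 + l + 18*w^3 + w^2*(63 - 9*l) + w*(-8*l^2 - 28*l + 52) + 7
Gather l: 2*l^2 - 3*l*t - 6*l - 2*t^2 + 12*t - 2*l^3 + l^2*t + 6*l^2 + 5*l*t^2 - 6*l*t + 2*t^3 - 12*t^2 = -2*l^3 + l^2*(t + 8) + l*(5*t^2 - 9*t - 6) + 2*t^3 - 14*t^2 + 12*t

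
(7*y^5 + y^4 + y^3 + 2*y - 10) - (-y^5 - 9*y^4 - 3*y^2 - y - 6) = 8*y^5 + 10*y^4 + y^3 + 3*y^2 + 3*y - 4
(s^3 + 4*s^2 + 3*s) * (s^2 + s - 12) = s^5 + 5*s^4 - 5*s^3 - 45*s^2 - 36*s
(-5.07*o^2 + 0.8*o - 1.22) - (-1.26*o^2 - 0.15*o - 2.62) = -3.81*o^2 + 0.95*o + 1.4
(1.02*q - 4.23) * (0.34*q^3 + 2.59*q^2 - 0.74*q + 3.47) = 0.3468*q^4 + 1.2036*q^3 - 11.7105*q^2 + 6.6696*q - 14.6781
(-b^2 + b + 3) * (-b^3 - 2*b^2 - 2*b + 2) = b^5 + b^4 - 3*b^3 - 10*b^2 - 4*b + 6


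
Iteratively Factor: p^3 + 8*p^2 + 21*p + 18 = (p + 3)*(p^2 + 5*p + 6) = (p + 3)^2*(p + 2)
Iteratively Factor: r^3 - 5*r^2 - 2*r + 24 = (r + 2)*(r^2 - 7*r + 12) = (r - 4)*(r + 2)*(r - 3)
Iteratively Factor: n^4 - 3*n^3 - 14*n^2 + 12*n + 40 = (n - 2)*(n^3 - n^2 - 16*n - 20) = (n - 2)*(n + 2)*(n^2 - 3*n - 10) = (n - 2)*(n + 2)^2*(n - 5)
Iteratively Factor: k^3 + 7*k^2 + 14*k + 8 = (k + 4)*(k^2 + 3*k + 2) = (k + 1)*(k + 4)*(k + 2)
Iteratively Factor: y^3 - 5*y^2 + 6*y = (y)*(y^2 - 5*y + 6) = y*(y - 2)*(y - 3)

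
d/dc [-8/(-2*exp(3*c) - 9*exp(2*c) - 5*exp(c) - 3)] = (-48*exp(2*c) - 144*exp(c) - 40)*exp(c)/(2*exp(3*c) + 9*exp(2*c) + 5*exp(c) + 3)^2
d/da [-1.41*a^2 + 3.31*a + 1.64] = 3.31 - 2.82*a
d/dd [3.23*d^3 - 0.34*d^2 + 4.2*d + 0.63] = 9.69*d^2 - 0.68*d + 4.2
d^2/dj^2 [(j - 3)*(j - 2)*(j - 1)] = 6*j - 12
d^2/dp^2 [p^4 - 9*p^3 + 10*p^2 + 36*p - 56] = 12*p^2 - 54*p + 20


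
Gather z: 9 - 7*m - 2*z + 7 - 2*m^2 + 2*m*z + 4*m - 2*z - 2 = -2*m^2 - 3*m + z*(2*m - 4) + 14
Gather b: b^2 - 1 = b^2 - 1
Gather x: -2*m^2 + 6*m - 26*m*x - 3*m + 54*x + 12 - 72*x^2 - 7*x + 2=-2*m^2 + 3*m - 72*x^2 + x*(47 - 26*m) + 14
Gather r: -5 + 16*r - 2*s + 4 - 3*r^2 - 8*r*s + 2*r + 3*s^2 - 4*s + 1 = -3*r^2 + r*(18 - 8*s) + 3*s^2 - 6*s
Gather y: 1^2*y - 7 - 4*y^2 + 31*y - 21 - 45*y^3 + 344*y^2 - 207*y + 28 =-45*y^3 + 340*y^2 - 175*y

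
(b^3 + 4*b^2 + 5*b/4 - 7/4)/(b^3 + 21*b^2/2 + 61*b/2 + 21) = (b - 1/2)/(b + 6)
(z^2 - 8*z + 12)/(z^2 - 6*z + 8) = (z - 6)/(z - 4)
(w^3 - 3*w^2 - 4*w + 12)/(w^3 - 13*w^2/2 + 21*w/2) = 2*(w^2 - 4)/(w*(2*w - 7))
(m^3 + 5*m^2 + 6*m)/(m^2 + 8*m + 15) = m*(m + 2)/(m + 5)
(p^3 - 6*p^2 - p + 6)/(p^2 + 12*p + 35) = (p^3 - 6*p^2 - p + 6)/(p^2 + 12*p + 35)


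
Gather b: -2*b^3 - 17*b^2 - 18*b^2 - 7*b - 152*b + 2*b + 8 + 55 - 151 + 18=-2*b^3 - 35*b^2 - 157*b - 70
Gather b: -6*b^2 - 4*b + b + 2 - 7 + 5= -6*b^2 - 3*b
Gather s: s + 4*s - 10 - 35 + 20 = 5*s - 25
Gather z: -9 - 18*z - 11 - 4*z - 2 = -22*z - 22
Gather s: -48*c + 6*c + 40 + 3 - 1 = 42 - 42*c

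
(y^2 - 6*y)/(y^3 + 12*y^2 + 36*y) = (y - 6)/(y^2 + 12*y + 36)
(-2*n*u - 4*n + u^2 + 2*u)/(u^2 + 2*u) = (-2*n + u)/u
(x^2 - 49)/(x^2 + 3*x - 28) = (x - 7)/(x - 4)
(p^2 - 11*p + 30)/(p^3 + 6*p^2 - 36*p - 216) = (p - 5)/(p^2 + 12*p + 36)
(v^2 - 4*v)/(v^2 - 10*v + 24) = v/(v - 6)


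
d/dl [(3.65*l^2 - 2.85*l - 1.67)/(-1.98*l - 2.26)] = (-7.227*l^2 - 16.498*l + 3.1344)/(3.9204*l^2 + 8.9496*l + 5.1076)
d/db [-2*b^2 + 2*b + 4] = 2 - 4*b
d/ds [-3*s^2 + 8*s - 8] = 8 - 6*s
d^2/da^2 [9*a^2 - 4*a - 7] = 18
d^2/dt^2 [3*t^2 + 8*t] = 6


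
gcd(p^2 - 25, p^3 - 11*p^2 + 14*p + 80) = p - 5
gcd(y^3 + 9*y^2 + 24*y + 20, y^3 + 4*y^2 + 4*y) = y^2 + 4*y + 4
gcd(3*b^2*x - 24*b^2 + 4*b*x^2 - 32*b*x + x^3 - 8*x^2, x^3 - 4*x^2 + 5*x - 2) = 1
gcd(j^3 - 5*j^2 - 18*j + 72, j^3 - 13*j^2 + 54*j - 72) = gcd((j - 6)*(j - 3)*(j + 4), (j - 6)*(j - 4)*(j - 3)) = j^2 - 9*j + 18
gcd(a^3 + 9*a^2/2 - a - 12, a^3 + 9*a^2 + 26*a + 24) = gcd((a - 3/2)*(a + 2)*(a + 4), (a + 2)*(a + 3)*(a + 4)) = a^2 + 6*a + 8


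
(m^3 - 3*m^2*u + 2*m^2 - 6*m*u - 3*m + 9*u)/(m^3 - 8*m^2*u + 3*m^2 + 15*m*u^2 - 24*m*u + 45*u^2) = (1 - m)/(-m + 5*u)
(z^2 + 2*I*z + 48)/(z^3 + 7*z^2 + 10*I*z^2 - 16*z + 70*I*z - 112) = (z - 6*I)/(z^2 + z*(7 + 2*I) + 14*I)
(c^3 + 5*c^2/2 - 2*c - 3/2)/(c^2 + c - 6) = (2*c^2 - c - 1)/(2*(c - 2))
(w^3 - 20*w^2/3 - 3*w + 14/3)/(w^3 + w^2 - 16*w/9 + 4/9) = 3*(w^2 - 6*w - 7)/(3*w^2 + 5*w - 2)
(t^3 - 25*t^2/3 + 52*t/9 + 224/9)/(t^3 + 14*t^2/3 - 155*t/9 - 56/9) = (3*t^2 - 17*t - 28)/(3*t^2 + 22*t + 7)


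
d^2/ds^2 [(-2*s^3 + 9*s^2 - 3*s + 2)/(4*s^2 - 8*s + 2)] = (32*s^3 - 6*s^2 - 36*s + 25)/(8*s^6 - 48*s^5 + 108*s^4 - 112*s^3 + 54*s^2 - 12*s + 1)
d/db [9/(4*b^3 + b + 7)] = 9*(-12*b^2 - 1)/(4*b^3 + b + 7)^2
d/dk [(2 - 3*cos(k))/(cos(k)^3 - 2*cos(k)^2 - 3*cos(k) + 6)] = (-6*cos(k)^3 + 12*cos(k)^2 - 8*cos(k) + 12)*sin(k)/((sin(k)^2 + 2)^2*(cos(k) - 2)^2)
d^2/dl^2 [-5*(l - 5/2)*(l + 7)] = -10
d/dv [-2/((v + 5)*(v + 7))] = 4*(v + 6)/((v + 5)^2*(v + 7)^2)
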